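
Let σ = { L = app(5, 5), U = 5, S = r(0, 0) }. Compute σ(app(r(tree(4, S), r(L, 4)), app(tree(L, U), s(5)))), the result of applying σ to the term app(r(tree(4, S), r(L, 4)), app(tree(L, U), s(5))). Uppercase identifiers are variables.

Replace each occurrence of L with app(5, 5).
Replace each occurrence of U with 5.
Replace each occurrence of S with r(0, 0).
Result: app(r(tree(4, r(0, 0)), r(app(5, 5), 4)), app(tree(app(5, 5), 5), s(5))).

app(r(tree(4, r(0, 0)), r(app(5, 5), 4)), app(tree(app(5, 5), 5), s(5)))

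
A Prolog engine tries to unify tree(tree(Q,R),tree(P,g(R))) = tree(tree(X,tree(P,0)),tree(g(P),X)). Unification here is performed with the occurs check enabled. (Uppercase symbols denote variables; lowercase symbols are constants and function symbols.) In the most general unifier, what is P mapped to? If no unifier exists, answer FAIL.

Decompose tree/2: tree(Q,R) = tree(X,tree(P,0)),  tree(P,g(R)) = tree(g(P),X).
Decompose tree/2: Q = X,  R = tree(P,0).
Bind Q := X; no other remaining equation mentions Q.
Bind R := tree(P,0); substituting into the remaining equation gives: tree(P,g(tree(P,0))) = tree(g(P),X).
Decompose tree/2: P = g(P),  g(tree(P,0)) = X.
Occurs check fails: P occurs in g(P); the equation P = g(P) has no finite solution.

FAIL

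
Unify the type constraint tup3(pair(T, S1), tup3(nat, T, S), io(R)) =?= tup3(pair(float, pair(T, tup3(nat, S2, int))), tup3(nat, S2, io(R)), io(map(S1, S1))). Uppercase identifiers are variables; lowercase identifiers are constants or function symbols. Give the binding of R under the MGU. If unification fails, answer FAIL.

map(pair(float, tup3(nat, float, int)), pair(float, tup3(nat, float, int)))

Decompose tup3/3: pair(T, S1) =?= pair(float, pair(T, tup3(nat, S2, int))),  tup3(nat, T, S) =?= tup3(nat, S2, io(R)),  io(R) =?= io(map(S1, S1)).
Decompose pair/2: T =?= float,  S1 =?= pair(T, tup3(nat, S2, int)).
Bind T := float; substituting into the 2 remaining equations that mention T gives: S1 =?= pair(float, tup3(nat, S2, int)),  tup3(nat, float, S) =?= tup3(nat, S2, io(R)).
Bind S1 := pair(float, tup3(nat, S2, int)); substituting into the one remaining equation that mentions S1 gives: io(R) =?= io(map(pair(float, tup3(nat, S2, int)), pair(float, tup3(nat, S2, int)))).
Decompose tup3/3: nat =?= nat,  float =?= S2,  S =?= io(R).
Delete trivial equation nat =?= nat.
Bind S2 := float; substituting into the one remaining equation that mentions S2 gives: io(R) =?= io(map(pair(float, tup3(nat, float, int)), pair(float, tup3(nat, float, int)))). Substituting into the earlier binding gives S1 := pair(float, tup3(nat, float, int)).
Bind S := io(R); no other remaining equation mentions S.
Decompose io/1: R =?= map(pair(float, tup3(nat, float, int)), pair(float, tup3(nat, float, int))).
Bind R := map(pair(float, tup3(nat, float, int)), pair(float, tup3(nat, float, int))). Substituting into the earlier binding gives S := io(map(pair(float, tup3(nat, float, int)), pair(float, tup3(nat, float, int)))).
MGU = { T := float, S1 := pair(float, tup3(nat, float, int)), S2 := float, S := io(map(pair(float, tup3(nat, float, int)), pair(float, tup3(nat, float, int)))), R := map(pair(float, tup3(nat, float, int)), pair(float, tup3(nat, float, int))) }, so R := map(pair(float, tup3(nat, float, int)), pair(float, tup3(nat, float, int))).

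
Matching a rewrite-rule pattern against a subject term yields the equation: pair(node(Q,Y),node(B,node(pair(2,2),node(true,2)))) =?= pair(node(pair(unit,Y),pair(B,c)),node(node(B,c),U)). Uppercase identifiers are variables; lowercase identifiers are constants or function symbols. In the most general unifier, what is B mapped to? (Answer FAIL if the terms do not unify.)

Decompose pair/2: node(Q,Y) =?= node(pair(unit,Y),pair(B,c)),  node(B,node(pair(2,2),node(true,2))) =?= node(node(B,c),U).
Decompose node/2: Q =?= pair(unit,Y),  Y =?= pair(B,c).
Bind Q := pair(unit,Y); no other remaining equation mentions Q.
Bind Y := pair(B,c); no other remaining equation mentions Y. Substituting into the earlier binding gives Q := pair(unit,pair(B,c)).
Decompose node/2: B =?= node(B,c),  node(pair(2,2),node(true,2)) =?= U.
Occurs check fails: B occurs in node(B,c); the equation B =?= node(B,c) has no finite solution.

FAIL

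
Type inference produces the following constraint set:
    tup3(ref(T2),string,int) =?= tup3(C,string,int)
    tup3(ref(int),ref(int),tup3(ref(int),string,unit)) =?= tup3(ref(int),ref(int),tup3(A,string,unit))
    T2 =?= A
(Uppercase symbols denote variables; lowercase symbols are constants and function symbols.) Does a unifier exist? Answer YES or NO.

YES

Decompose tup3/3: ref(T2) =?= C,  string =?= string,  int =?= int.
Bind C := ref(T2); no other remaining equation mentions C.
Delete trivial equation string =?= string.
Delete trivial equation int =?= int.
Decompose tup3/3: ref(int) =?= ref(int),  ref(int) =?= ref(int),  tup3(ref(int),string,unit) =?= tup3(A,string,unit).
Delete trivial equation ref(int) =?= ref(int).
Delete trivial equation ref(int) =?= ref(int).
Decompose tup3/3: ref(int) =?= A,  string =?= string,  unit =?= unit.
Bind A := ref(int); substituting into the one remaining equation that mentions A gives: T2 =?= ref(int).
Delete trivial equation string =?= string.
Delete trivial equation unit =?= unit.
Bind T2 := ref(int). Substituting into the earlier binding gives C := ref(ref(int)).
No equations remain and no clash or occurs-check failure arose, so a unifier exists.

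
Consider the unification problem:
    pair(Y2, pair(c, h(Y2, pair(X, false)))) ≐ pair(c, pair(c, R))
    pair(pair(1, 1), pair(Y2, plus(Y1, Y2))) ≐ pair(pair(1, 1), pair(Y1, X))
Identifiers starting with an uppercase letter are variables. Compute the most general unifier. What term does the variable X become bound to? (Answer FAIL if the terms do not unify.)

plus(c, c)

Decompose pair/2: Y2 ≐ c,  pair(c, h(Y2, pair(X, false))) ≐ pair(c, R).
Bind Y2 := c; substituting into the remaining equations gives: pair(c, h(c, pair(X, false))) ≐ pair(c, R),  pair(pair(1, 1), pair(c, plus(Y1, c))) ≐ pair(pair(1, 1), pair(Y1, X)).
Decompose pair/2: c ≐ c,  h(c, pair(X, false)) ≐ R.
Delete trivial equation c ≐ c.
Bind R := h(c, pair(X, false)); no other remaining equation mentions R.
Decompose pair/2: pair(1, 1) ≐ pair(1, 1),  pair(c, plus(Y1, c)) ≐ pair(Y1, X).
Delete trivial equation pair(1, 1) ≐ pair(1, 1).
Decompose pair/2: c ≐ Y1,  plus(Y1, c) ≐ X.
Bind Y1 := c; substituting into the remaining equation gives: plus(c, c) ≐ X.
Bind X := plus(c, c). Substituting into the earlier binding gives R := h(c, pair(plus(c, c), false)).
MGU = { Y2 -> c, R -> h(c, pair(plus(c, c), false)), Y1 -> c, X -> plus(c, c) }, so X -> plus(c, c).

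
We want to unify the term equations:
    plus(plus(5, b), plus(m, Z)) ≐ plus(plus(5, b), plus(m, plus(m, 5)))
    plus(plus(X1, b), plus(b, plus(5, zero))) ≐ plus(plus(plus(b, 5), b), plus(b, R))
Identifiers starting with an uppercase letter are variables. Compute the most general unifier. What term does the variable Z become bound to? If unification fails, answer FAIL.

plus(m, 5)

Decompose plus/2: plus(5, b) ≐ plus(5, b),  plus(m, Z) ≐ plus(m, plus(m, 5)).
Delete trivial equation plus(5, b) ≐ plus(5, b).
Decompose plus/2: m ≐ m,  Z ≐ plus(m, 5).
Delete trivial equation m ≐ m.
Bind Z := plus(m, 5); no other remaining equation mentions Z.
Decompose plus/2: plus(X1, b) ≐ plus(plus(b, 5), b),  plus(b, plus(5, zero)) ≐ plus(b, R).
Decompose plus/2: X1 ≐ plus(b, 5),  b ≐ b.
Bind X1 := plus(b, 5); no other remaining equation mentions X1.
Delete trivial equation b ≐ b.
Decompose plus/2: b ≐ b,  plus(5, zero) ≐ R.
Delete trivial equation b ≐ b.
Bind R := plus(5, zero).
MGU = { Z := plus(m, 5), X1 := plus(b, 5), R := plus(5, zero) }, so Z := plus(m, 5).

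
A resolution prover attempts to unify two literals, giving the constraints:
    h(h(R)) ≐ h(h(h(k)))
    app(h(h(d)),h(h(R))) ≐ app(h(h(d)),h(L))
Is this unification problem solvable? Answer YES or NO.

Decompose h/1: h(R) ≐ h(h(k)).
Decompose h/1: R ≐ h(k).
Bind R := h(k); substituting into the remaining equation gives: app(h(h(d)),h(h(h(k)))) ≐ app(h(h(d)),h(L)).
Decompose app/2: h(h(d)) ≐ h(h(d)),  h(h(h(k))) ≐ h(L).
Delete trivial equation h(h(d)) ≐ h(h(d)).
Decompose h/1: h(h(k)) ≐ L.
Bind L := h(h(k)).
No equations remain and no clash or occurs-check failure arose, so a unifier exists.

YES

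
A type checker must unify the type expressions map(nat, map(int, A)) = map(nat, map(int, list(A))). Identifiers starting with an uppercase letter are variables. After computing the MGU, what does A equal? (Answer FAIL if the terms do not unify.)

FAIL

Decompose map/2: nat = nat,  map(int, A) = map(int, list(A)).
Delete trivial equation nat = nat.
Decompose map/2: int = int,  A = list(A).
Delete trivial equation int = int.
Occurs check fails: A occurs in list(A); the equation A = list(A) has no finite solution.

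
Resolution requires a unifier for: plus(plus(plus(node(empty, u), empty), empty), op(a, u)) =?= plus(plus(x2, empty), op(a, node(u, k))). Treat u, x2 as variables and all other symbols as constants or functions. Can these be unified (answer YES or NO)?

NO

Decompose plus/2: plus(plus(node(empty, u), empty), empty) =?= plus(x2, empty),  op(a, u) =?= op(a, node(u, k)).
Decompose plus/2: plus(node(empty, u), empty) =?= x2,  empty =?= empty.
Bind x2 := plus(node(empty, u), empty); no other remaining equation mentions x2.
Delete trivial equation empty =?= empty.
Decompose op/2: a =?= a,  u =?= node(u, k).
Delete trivial equation a =?= a.
Occurs check fails: u occurs in node(u, k); the equation u =?= node(u, k) has no finite solution.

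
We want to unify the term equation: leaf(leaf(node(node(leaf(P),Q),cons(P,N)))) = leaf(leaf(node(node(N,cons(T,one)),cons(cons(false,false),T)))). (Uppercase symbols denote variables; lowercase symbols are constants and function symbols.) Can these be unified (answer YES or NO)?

Decompose leaf/1: leaf(node(node(leaf(P),Q),cons(P,N))) = leaf(node(node(N,cons(T,one)),cons(cons(false,false),T))).
Decompose leaf/1: node(node(leaf(P),Q),cons(P,N)) = node(node(N,cons(T,one)),cons(cons(false,false),T)).
Decompose node/2: node(leaf(P),Q) = node(N,cons(T,one)),  cons(P,N) = cons(cons(false,false),T).
Decompose node/2: leaf(P) = N,  Q = cons(T,one).
Bind N := leaf(P); substituting into the one remaining equation that mentions N gives: cons(P,leaf(P)) = cons(cons(false,false),T).
Bind Q := cons(T,one); no other remaining equation mentions Q.
Decompose cons/2: P = cons(false,false),  leaf(P) = T.
Bind P := cons(false,false); substituting into the remaining equation gives: leaf(cons(false,false)) = T. Substituting into the earlier binding gives N := leaf(cons(false,false)).
Bind T := leaf(cons(false,false)). Substituting into the earlier binding gives Q := cons(leaf(cons(false,false)),one).
No equations remain and no clash or occurs-check failure arose, so a unifier exists.

YES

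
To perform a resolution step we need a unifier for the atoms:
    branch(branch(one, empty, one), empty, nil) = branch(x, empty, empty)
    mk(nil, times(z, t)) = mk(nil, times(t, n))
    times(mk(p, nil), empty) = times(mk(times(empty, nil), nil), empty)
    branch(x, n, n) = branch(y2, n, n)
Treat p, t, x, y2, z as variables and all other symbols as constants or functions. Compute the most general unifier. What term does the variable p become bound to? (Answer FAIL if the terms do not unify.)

Decompose branch/3: branch(one, empty, one) = x,  empty = empty,  nil = empty.
Bind x := branch(one, empty, one); substituting into the one remaining equation that mentions x gives: branch(branch(one, empty, one), n, n) = branch(y2, n, n).
Delete trivial equation empty = empty.
Clash: constants nil and empty differ; no unifier exists.

FAIL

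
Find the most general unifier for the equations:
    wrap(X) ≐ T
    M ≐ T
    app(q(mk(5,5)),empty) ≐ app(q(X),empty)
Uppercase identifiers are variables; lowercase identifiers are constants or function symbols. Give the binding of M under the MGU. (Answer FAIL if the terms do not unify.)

Bind T := wrap(X); substituting into the one remaining equation that mentions T gives: M ≐ wrap(X).
Bind M := wrap(X); no other remaining equation mentions M.
Decompose app/2: q(mk(5,5)) ≐ q(X),  empty ≐ empty.
Decompose q/1: mk(5,5) ≐ X.
Bind X := mk(5,5); no other remaining equation mentions X. Substituting into the earlier bindings gives T := wrap(mk(5,5)), M := wrap(mk(5,5)).
Delete trivial equation empty ≐ empty.
MGU = { T := wrap(mk(5,5)), M := wrap(mk(5,5)), X := mk(5,5) }, so M := wrap(mk(5,5)).

wrap(mk(5,5))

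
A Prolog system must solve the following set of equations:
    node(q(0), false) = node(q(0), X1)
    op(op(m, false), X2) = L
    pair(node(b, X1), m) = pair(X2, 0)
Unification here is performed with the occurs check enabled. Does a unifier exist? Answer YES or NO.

NO

Decompose node/2: q(0) = q(0),  false = X1.
Delete trivial equation q(0) = q(0).
Bind X1 := false; substituting into the one remaining equation that mentions X1 gives: pair(node(b, false), m) = pair(X2, 0).
Bind L := op(op(m, false), X2); no other remaining equation mentions L.
Decompose pair/2: node(b, false) = X2,  m = 0.
Bind X2 := node(b, false); no other remaining equation mentions X2. Substituting into the earlier binding gives L := op(op(m, false), node(b, false)).
Clash: constants m and 0 differ; no unifier exists.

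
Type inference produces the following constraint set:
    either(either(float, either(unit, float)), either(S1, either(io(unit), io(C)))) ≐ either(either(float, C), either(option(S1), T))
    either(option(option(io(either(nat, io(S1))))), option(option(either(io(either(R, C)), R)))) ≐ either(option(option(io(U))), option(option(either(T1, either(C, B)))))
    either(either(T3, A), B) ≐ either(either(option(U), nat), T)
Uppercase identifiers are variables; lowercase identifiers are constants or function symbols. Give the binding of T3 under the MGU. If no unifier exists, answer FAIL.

FAIL

Decompose either/2: either(float, either(unit, float)) ≐ either(float, C),  either(S1, either(io(unit), io(C))) ≐ either(option(S1), T).
Decompose either/2: float ≐ float,  either(unit, float) ≐ C.
Delete trivial equation float ≐ float.
Bind C := either(unit, float); substituting into the 2 remaining equations that mention C gives: either(S1, either(io(unit), io(either(unit, float)))) ≐ either(option(S1), T),  either(option(option(io(either(nat, io(S1))))), option(option(either(io(either(R, either(unit, float))), R)))) ≐ either(option(option(io(U))), option(option(either(T1, either(either(unit, float), B))))).
Decompose either/2: S1 ≐ option(S1),  either(io(unit), io(either(unit, float))) ≐ T.
Occurs check fails: S1 occurs in option(S1); the equation S1 ≐ option(S1) has no finite solution.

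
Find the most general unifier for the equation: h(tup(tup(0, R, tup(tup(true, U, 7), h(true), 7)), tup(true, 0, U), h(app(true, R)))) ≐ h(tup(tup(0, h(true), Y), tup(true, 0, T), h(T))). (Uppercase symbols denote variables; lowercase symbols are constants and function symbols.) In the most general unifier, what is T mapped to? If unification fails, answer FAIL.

Decompose h/1: tup(tup(0, R, tup(tup(true, U, 7), h(true), 7)), tup(true, 0, U), h(app(true, R))) ≐ tup(tup(0, h(true), Y), tup(true, 0, T), h(T)).
Decompose tup/3: tup(0, R, tup(tup(true, U, 7), h(true), 7)) ≐ tup(0, h(true), Y),  tup(true, 0, U) ≐ tup(true, 0, T),  h(app(true, R)) ≐ h(T).
Decompose tup/3: 0 ≐ 0,  R ≐ h(true),  tup(tup(true, U, 7), h(true), 7) ≐ Y.
Delete trivial equation 0 ≐ 0.
Bind R := h(true); substituting into the one remaining equation that mentions R gives: h(app(true, h(true))) ≐ h(T).
Bind Y := tup(tup(true, U, 7), h(true), 7); no other remaining equation mentions Y.
Decompose tup/3: true ≐ true,  0 ≐ 0,  U ≐ T.
Delete trivial equation true ≐ true.
Delete trivial equation 0 ≐ 0.
Bind U := T; no other remaining equation mentions U. Substituting into the earlier binding gives Y := tup(tup(true, T, 7), h(true), 7).
Decompose h/1: app(true, h(true)) ≐ T.
Bind T := app(true, h(true)). Substituting into the earlier bindings gives Y := tup(tup(true, app(true, h(true)), 7), h(true), 7), U := app(true, h(true)).
MGU = { R := h(true), Y := tup(tup(true, app(true, h(true)), 7), h(true), 7), U := app(true, h(true)), T := app(true, h(true)) }, so T := app(true, h(true)).

app(true, h(true))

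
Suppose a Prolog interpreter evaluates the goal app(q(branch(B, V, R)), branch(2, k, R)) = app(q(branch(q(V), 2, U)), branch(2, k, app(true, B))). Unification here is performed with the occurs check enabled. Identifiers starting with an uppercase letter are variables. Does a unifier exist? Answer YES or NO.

YES

Decompose app/2: q(branch(B, V, R)) = q(branch(q(V), 2, U)),  branch(2, k, R) = branch(2, k, app(true, B)).
Decompose q/1: branch(B, V, R) = branch(q(V), 2, U).
Decompose branch/3: B = q(V),  V = 2,  R = U.
Bind B := q(V); substituting into the one remaining equation that mentions B gives: branch(2, k, R) = branch(2, k, app(true, q(V))).
Bind V := 2; substituting into the one remaining equation that mentions V gives: branch(2, k, R) = branch(2, k, app(true, q(2))). Substituting into the earlier binding gives B := q(2).
Bind R := U; substituting into the remaining equation gives: branch(2, k, U) = branch(2, k, app(true, q(2))).
Decompose branch/3: 2 = 2,  k = k,  U = app(true, q(2)).
Delete trivial equation 2 = 2.
Delete trivial equation k = k.
Bind U := app(true, q(2)). Substituting into the earlier binding gives R := app(true, q(2)).
No equations remain and no clash or occurs-check failure arose, so a unifier exists.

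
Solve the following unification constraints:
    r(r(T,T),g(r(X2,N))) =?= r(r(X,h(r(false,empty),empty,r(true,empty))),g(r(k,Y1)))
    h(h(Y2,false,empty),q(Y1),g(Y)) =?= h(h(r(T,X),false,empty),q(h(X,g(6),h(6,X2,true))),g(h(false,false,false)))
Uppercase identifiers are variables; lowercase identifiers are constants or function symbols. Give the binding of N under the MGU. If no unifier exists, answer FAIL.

Decompose r/2: r(T,T) =?= r(X,h(r(false,empty),empty,r(true,empty))),  g(r(X2,N)) =?= g(r(k,Y1)).
Decompose r/2: T =?= X,  T =?= h(r(false,empty),empty,r(true,empty)).
Bind T := X; substituting into the 2 remaining equations that mention T gives: X =?= h(r(false,empty),empty,r(true,empty)),  h(h(Y2,false,empty),q(Y1),g(Y)) =?= h(h(r(X,X),false,empty),q(h(X,g(6),h(6,X2,true))),g(h(false,false,false))).
Bind X := h(r(false,empty),empty,r(true,empty)); substituting into the one remaining equation that mentions X gives: h(h(Y2,false,empty),q(Y1),g(Y)) =?= h(h(r(h(r(false,empty),empty,r(true,empty)),h(r(false,empty),empty,r(true,empty))),false,empty),q(h(h(r(false,empty),empty,r(true,empty)),g(6),h(6,X2,true))),g(h(false,false,false))). Substituting into the earlier binding gives T := h(r(false,empty),empty,r(true,empty)).
Decompose g/1: r(X2,N) =?= r(k,Y1).
Decompose r/2: X2 =?= k,  N =?= Y1.
Bind X2 := k; substituting into the one remaining equation that mentions X2 gives: h(h(Y2,false,empty),q(Y1),g(Y)) =?= h(h(r(h(r(false,empty),empty,r(true,empty)),h(r(false,empty),empty,r(true,empty))),false,empty),q(h(h(r(false,empty),empty,r(true,empty)),g(6),h(6,k,true))),g(h(false,false,false))).
Bind N := Y1; no other remaining equation mentions N.
Decompose h/3: h(Y2,false,empty) =?= h(r(h(r(false,empty),empty,r(true,empty)),h(r(false,empty),empty,r(true,empty))),false,empty),  q(Y1) =?= q(h(h(r(false,empty),empty,r(true,empty)),g(6),h(6,k,true))),  g(Y) =?= g(h(false,false,false)).
Decompose h/3: Y2 =?= r(h(r(false,empty),empty,r(true,empty)),h(r(false,empty),empty,r(true,empty))),  false =?= false,  empty =?= empty.
Bind Y2 := r(h(r(false,empty),empty,r(true,empty)),h(r(false,empty),empty,r(true,empty))); no other remaining equation mentions Y2.
Delete trivial equation false =?= false.
Delete trivial equation empty =?= empty.
Decompose q/1: Y1 =?= h(h(r(false,empty),empty,r(true,empty)),g(6),h(6,k,true)).
Bind Y1 := h(h(r(false,empty),empty,r(true,empty)),g(6),h(6,k,true)); no other remaining equation mentions Y1. Substituting into the earlier binding gives N := h(h(r(false,empty),empty,r(true,empty)),g(6),h(6,k,true)).
Decompose g/1: Y =?= h(false,false,false).
Bind Y := h(false,false,false).
MGU = { T := h(r(false,empty),empty,r(true,empty)), X := h(r(false,empty),empty,r(true,empty)), X2 := k, N := h(h(r(false,empty),empty,r(true,empty)),g(6),h(6,k,true)), Y2 := r(h(r(false,empty),empty,r(true,empty)),h(r(false,empty),empty,r(true,empty))), Y1 := h(h(r(false,empty),empty,r(true,empty)),g(6),h(6,k,true)), Y := h(false,false,false) }, so N := h(h(r(false,empty),empty,r(true,empty)),g(6),h(6,k,true)).

h(h(r(false,empty),empty,r(true,empty)),g(6),h(6,k,true))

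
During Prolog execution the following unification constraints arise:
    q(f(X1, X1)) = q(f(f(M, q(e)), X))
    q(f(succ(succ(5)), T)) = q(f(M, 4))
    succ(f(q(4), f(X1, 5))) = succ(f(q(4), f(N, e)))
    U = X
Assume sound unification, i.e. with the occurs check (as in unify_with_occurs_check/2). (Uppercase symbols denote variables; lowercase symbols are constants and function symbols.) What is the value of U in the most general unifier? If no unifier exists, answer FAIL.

Decompose q/1: f(X1, X1) = f(f(M, q(e)), X).
Decompose f/2: X1 = f(M, q(e)),  X1 = X.
Bind X1 := f(M, q(e)); substituting into the 2 remaining equations that mention X1 gives: f(M, q(e)) = X,  succ(f(q(4), f(f(M, q(e)), 5))) = succ(f(q(4), f(N, e))).
Bind X := f(M, q(e)); substituting into the one remaining equation that mentions X gives: U = f(M, q(e)).
Decompose q/1: f(succ(succ(5)), T) = f(M, 4).
Decompose f/2: succ(succ(5)) = M,  T = 4.
Bind M := succ(succ(5)); substituting into the 2 remaining equations that mention M gives: succ(f(q(4), f(f(succ(succ(5)), q(e)), 5))) = succ(f(q(4), f(N, e))),  U = f(succ(succ(5)), q(e)). Substituting into the earlier bindings gives X1 := f(succ(succ(5)), q(e)), X := f(succ(succ(5)), q(e)).
Bind T := 4; no other remaining equation mentions T.
Decompose succ/1: f(q(4), f(f(succ(succ(5)), q(e)), 5)) = f(q(4), f(N, e)).
Decompose f/2: q(4) = q(4),  f(f(succ(succ(5)), q(e)), 5) = f(N, e).
Delete trivial equation q(4) = q(4).
Decompose f/2: f(succ(succ(5)), q(e)) = N,  5 = e.
Bind N := f(succ(succ(5)), q(e)); no other remaining equation mentions N.
Clash: constants 5 and e differ; no unifier exists.

FAIL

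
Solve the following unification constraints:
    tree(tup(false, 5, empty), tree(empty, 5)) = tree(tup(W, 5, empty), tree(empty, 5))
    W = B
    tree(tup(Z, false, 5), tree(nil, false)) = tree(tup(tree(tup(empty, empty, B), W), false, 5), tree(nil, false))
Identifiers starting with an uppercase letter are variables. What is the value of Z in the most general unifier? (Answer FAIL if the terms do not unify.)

Decompose tree/2: tup(false, 5, empty) = tup(W, 5, empty),  tree(empty, 5) = tree(empty, 5).
Decompose tup/3: false = W,  5 = 5,  empty = empty.
Bind W := false; substituting into the 2 remaining equations that mention W gives: false = B,  tree(tup(Z, false, 5), tree(nil, false)) = tree(tup(tree(tup(empty, empty, B), false), false, 5), tree(nil, false)).
Delete trivial equation 5 = 5.
Delete trivial equation empty = empty.
Delete trivial equation tree(empty, 5) = tree(empty, 5).
Bind B := false; substituting into the remaining equation gives: tree(tup(Z, false, 5), tree(nil, false)) = tree(tup(tree(tup(empty, empty, false), false), false, 5), tree(nil, false)).
Decompose tree/2: tup(Z, false, 5) = tup(tree(tup(empty, empty, false), false), false, 5),  tree(nil, false) = tree(nil, false).
Decompose tup/3: Z = tree(tup(empty, empty, false), false),  false = false,  5 = 5.
Bind Z := tree(tup(empty, empty, false), false); no other remaining equation mentions Z.
Delete trivial equation false = false.
Delete trivial equation 5 = 5.
Delete trivial equation tree(nil, false) = tree(nil, false).
MGU = { W := false, B := false, Z := tree(tup(empty, empty, false), false) }, so Z := tree(tup(empty, empty, false), false).

tree(tup(empty, empty, false), false)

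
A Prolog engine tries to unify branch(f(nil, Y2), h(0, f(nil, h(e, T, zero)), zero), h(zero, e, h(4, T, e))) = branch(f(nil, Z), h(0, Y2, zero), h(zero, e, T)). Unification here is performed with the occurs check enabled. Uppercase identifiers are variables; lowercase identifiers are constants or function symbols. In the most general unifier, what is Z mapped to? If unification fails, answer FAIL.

Decompose branch/3: f(nil, Y2) = f(nil, Z),  h(0, f(nil, h(e, T, zero)), zero) = h(0, Y2, zero),  h(zero, e, h(4, T, e)) = h(zero, e, T).
Decompose f/2: nil = nil,  Y2 = Z.
Delete trivial equation nil = nil.
Bind Y2 := Z; substituting into the one remaining equation that mentions Y2 gives: h(0, f(nil, h(e, T, zero)), zero) = h(0, Z, zero).
Decompose h/3: 0 = 0,  f(nil, h(e, T, zero)) = Z,  zero = zero.
Delete trivial equation 0 = 0.
Bind Z := f(nil, h(e, T, zero)); no other remaining equation mentions Z. Substituting into the earlier binding gives Y2 := f(nil, h(e, T, zero)).
Delete trivial equation zero = zero.
Decompose h/3: zero = zero,  e = e,  h(4, T, e) = T.
Delete trivial equation zero = zero.
Delete trivial equation e = e.
Occurs check fails: T occurs in h(4, T, e); the equation T = h(4, T, e) has no finite solution.

FAIL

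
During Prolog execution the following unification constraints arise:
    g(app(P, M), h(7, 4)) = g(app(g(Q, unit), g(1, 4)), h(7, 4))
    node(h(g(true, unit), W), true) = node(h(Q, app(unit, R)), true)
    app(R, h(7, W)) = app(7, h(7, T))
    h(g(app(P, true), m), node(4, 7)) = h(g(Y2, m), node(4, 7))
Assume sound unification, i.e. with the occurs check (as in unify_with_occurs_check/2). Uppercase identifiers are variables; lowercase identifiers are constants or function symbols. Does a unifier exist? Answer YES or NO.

Decompose g/2: app(P, M) = app(g(Q, unit), g(1, 4)),  h(7, 4) = h(7, 4).
Decompose app/2: P = g(Q, unit),  M = g(1, 4).
Bind P := g(Q, unit); substituting into the one remaining equation that mentions P gives: h(g(app(g(Q, unit), true), m), node(4, 7)) = h(g(Y2, m), node(4, 7)).
Bind M := g(1, 4); no other remaining equation mentions M.
Delete trivial equation h(7, 4) = h(7, 4).
Decompose node/2: h(g(true, unit), W) = h(Q, app(unit, R)),  true = true.
Decompose h/2: g(true, unit) = Q,  W = app(unit, R).
Bind Q := g(true, unit); substituting into the one remaining equation that mentions Q gives: h(g(app(g(g(true, unit), unit), true), m), node(4, 7)) = h(g(Y2, m), node(4, 7)). Substituting into the earlier binding gives P := g(g(true, unit), unit).
Bind W := app(unit, R); substituting into the one remaining equation that mentions W gives: app(R, h(7, app(unit, R))) = app(7, h(7, T)).
Delete trivial equation true = true.
Decompose app/2: R = 7,  h(7, app(unit, R)) = h(7, T).
Bind R := 7; substituting into the one remaining equation that mentions R gives: h(7, app(unit, 7)) = h(7, T). Substituting into the earlier binding gives W := app(unit, 7).
Decompose h/2: 7 = 7,  app(unit, 7) = T.
Delete trivial equation 7 = 7.
Bind T := app(unit, 7); no other remaining equation mentions T.
Decompose h/2: g(app(g(g(true, unit), unit), true), m) = g(Y2, m),  node(4, 7) = node(4, 7).
Decompose g/2: app(g(g(true, unit), unit), true) = Y2,  m = m.
Bind Y2 := app(g(g(true, unit), unit), true); no other remaining equation mentions Y2.
Delete trivial equation m = m.
Delete trivial equation node(4, 7) = node(4, 7).
No equations remain and no clash or occurs-check failure arose, so a unifier exists.

YES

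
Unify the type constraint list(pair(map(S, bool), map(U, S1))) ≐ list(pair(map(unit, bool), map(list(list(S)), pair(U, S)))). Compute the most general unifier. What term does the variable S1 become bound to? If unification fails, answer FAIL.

Decompose list/1: pair(map(S, bool), map(U, S1)) ≐ pair(map(unit, bool), map(list(list(S)), pair(U, S))).
Decompose pair/2: map(S, bool) ≐ map(unit, bool),  map(U, S1) ≐ map(list(list(S)), pair(U, S)).
Decompose map/2: S ≐ unit,  bool ≐ bool.
Bind S := unit; substituting into the one remaining equation that mentions S gives: map(U, S1) ≐ map(list(list(unit)), pair(U, unit)).
Delete trivial equation bool ≐ bool.
Decompose map/2: U ≐ list(list(unit)),  S1 ≐ pair(U, unit).
Bind U := list(list(unit)); substituting into the remaining equation gives: S1 ≐ pair(list(list(unit)), unit).
Bind S1 := pair(list(list(unit)), unit).
MGU = { S -> unit, U -> list(list(unit)), S1 -> pair(list(list(unit)), unit) }, so S1 -> pair(list(list(unit)), unit).

pair(list(list(unit)), unit)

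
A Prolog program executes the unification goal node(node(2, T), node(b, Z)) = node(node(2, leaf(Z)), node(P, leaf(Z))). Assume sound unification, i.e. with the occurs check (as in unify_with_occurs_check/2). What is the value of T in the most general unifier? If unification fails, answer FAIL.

Decompose node/2: node(2, T) = node(2, leaf(Z)),  node(b, Z) = node(P, leaf(Z)).
Decompose node/2: 2 = 2,  T = leaf(Z).
Delete trivial equation 2 = 2.
Bind T := leaf(Z); no other remaining equation mentions T.
Decompose node/2: b = P,  Z = leaf(Z).
Bind P := b; no other remaining equation mentions P.
Occurs check fails: Z occurs in leaf(Z); the equation Z = leaf(Z) has no finite solution.

FAIL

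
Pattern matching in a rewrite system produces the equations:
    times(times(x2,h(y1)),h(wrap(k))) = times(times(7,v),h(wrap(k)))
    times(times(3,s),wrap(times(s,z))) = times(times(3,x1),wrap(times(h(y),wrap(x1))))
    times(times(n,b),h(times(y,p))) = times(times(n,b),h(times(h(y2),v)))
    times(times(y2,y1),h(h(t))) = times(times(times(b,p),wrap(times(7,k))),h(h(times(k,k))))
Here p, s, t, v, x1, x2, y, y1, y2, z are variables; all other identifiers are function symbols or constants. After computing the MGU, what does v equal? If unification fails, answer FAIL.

h(wrap(times(7,k)))

Decompose times/2: times(x2,h(y1)) = times(7,v),  h(wrap(k)) = h(wrap(k)).
Decompose times/2: x2 = 7,  h(y1) = v.
Bind x2 := 7; no other remaining equation mentions x2.
Bind v := h(y1); substituting into the one remaining equation that mentions v gives: times(times(n,b),h(times(y,p))) = times(times(n,b),h(times(h(y2),h(y1)))).
Delete trivial equation h(wrap(k)) = h(wrap(k)).
Decompose times/2: times(3,s) = times(3,x1),  wrap(times(s,z)) = wrap(times(h(y),wrap(x1))).
Decompose times/2: 3 = 3,  s = x1.
Delete trivial equation 3 = 3.
Bind s := x1; substituting into the one remaining equation that mentions s gives: wrap(times(x1,z)) = wrap(times(h(y),wrap(x1))).
Decompose wrap/1: times(x1,z) = times(h(y),wrap(x1)).
Decompose times/2: x1 = h(y),  z = wrap(x1).
Bind x1 := h(y); substituting into the one remaining equation that mentions x1 gives: z = wrap(h(y)). Substituting into the earlier binding gives s := h(y).
Bind z := wrap(h(y)); no other remaining equation mentions z.
Decompose times/2: times(n,b) = times(n,b),  h(times(y,p)) = h(times(h(y2),h(y1))).
Delete trivial equation times(n,b) = times(n,b).
Decompose h/1: times(y,p) = times(h(y2),h(y1)).
Decompose times/2: y = h(y2),  p = h(y1).
Bind y := h(y2); no other remaining equation mentions y. Substituting into the earlier bindings gives s := h(h(y2)), x1 := h(h(y2)), z := wrap(h(h(y2))).
Bind p := h(y1); substituting into the remaining equation gives: times(times(y2,y1),h(h(t))) = times(times(times(b,h(y1)),wrap(times(7,k))),h(h(times(k,k)))).
Decompose times/2: times(y2,y1) = times(times(b,h(y1)),wrap(times(7,k))),  h(h(t)) = h(h(times(k,k))).
Decompose times/2: y2 = times(b,h(y1)),  y1 = wrap(times(7,k)).
Bind y2 := times(b,h(y1)); no other remaining equation mentions y2. Substituting into the earlier bindings gives s := h(h(times(b,h(y1)))), x1 := h(h(times(b,h(y1)))), z := wrap(h(h(times(b,h(y1))))), y := h(times(b,h(y1))).
Bind y1 := wrap(times(7,k)); no other remaining equation mentions y1. Substituting into the earlier bindings gives v := h(wrap(times(7,k))), s := h(h(times(b,h(wrap(times(7,k)))))), x1 := h(h(times(b,h(wrap(times(7,k)))))), z := wrap(h(h(times(b,h(wrap(times(7,k))))))), y := h(times(b,h(wrap(times(7,k))))), p := h(wrap(times(7,k))), y2 := times(b,h(wrap(times(7,k)))).
Decompose h/1: h(t) = h(times(k,k)).
Decompose h/1: t = times(k,k).
Bind t := times(k,k).
MGU = { x2 := 7, v := h(wrap(times(7,k))), s := h(h(times(b,h(wrap(times(7,k)))))), x1 := h(h(times(b,h(wrap(times(7,k)))))), z := wrap(h(h(times(b,h(wrap(times(7,k))))))), y := h(times(b,h(wrap(times(7,k))))), p := h(wrap(times(7,k))), y2 := times(b,h(wrap(times(7,k)))), y1 := wrap(times(7,k)), t := times(k,k) }, so v := h(wrap(times(7,k))).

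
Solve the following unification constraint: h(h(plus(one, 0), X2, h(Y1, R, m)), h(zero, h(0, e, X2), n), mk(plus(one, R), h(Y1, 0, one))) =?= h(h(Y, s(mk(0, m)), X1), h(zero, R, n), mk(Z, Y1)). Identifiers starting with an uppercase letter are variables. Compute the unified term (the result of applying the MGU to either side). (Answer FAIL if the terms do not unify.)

FAIL

Decompose h/3: h(plus(one, 0), X2, h(Y1, R, m)) =?= h(Y, s(mk(0, m)), X1),  h(zero, h(0, e, X2), n) =?= h(zero, R, n),  mk(plus(one, R), h(Y1, 0, one)) =?= mk(Z, Y1).
Decompose h/3: plus(one, 0) =?= Y,  X2 =?= s(mk(0, m)),  h(Y1, R, m) =?= X1.
Bind Y := plus(one, 0); no other remaining equation mentions Y.
Bind X2 := s(mk(0, m)); substituting into the one remaining equation that mentions X2 gives: h(zero, h(0, e, s(mk(0, m))), n) =?= h(zero, R, n).
Bind X1 := h(Y1, R, m); no other remaining equation mentions X1.
Decompose h/3: zero =?= zero,  h(0, e, s(mk(0, m))) =?= R,  n =?= n.
Delete trivial equation zero =?= zero.
Bind R := h(0, e, s(mk(0, m))); substituting into the one remaining equation that mentions R gives: mk(plus(one, h(0, e, s(mk(0, m)))), h(Y1, 0, one)) =?= mk(Z, Y1). Substituting into the earlier binding gives X1 := h(Y1, h(0, e, s(mk(0, m))), m).
Delete trivial equation n =?= n.
Decompose mk/2: plus(one, h(0, e, s(mk(0, m)))) =?= Z,  h(Y1, 0, one) =?= Y1.
Bind Z := plus(one, h(0, e, s(mk(0, m)))); no other remaining equation mentions Z.
Occurs check fails: Y1 occurs in h(Y1, 0, one); the equation Y1 =?= h(Y1, 0, one) has no finite solution.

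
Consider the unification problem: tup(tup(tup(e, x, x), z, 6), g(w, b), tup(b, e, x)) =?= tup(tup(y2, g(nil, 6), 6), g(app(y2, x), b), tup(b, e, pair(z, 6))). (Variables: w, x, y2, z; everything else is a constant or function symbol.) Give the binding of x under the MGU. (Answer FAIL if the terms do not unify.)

Decompose tup/3: tup(tup(e, x, x), z, 6) =?= tup(y2, g(nil, 6), 6),  g(w, b) =?= g(app(y2, x), b),  tup(b, e, x) =?= tup(b, e, pair(z, 6)).
Decompose tup/3: tup(e, x, x) =?= y2,  z =?= g(nil, 6),  6 =?= 6.
Bind y2 := tup(e, x, x); substituting into the one remaining equation that mentions y2 gives: g(w, b) =?= g(app(tup(e, x, x), x), b).
Bind z := g(nil, 6); substituting into the one remaining equation that mentions z gives: tup(b, e, x) =?= tup(b, e, pair(g(nil, 6), 6)).
Delete trivial equation 6 =?= 6.
Decompose g/2: w =?= app(tup(e, x, x), x),  b =?= b.
Bind w := app(tup(e, x, x), x); no other remaining equation mentions w.
Delete trivial equation b =?= b.
Decompose tup/3: b =?= b,  e =?= e,  x =?= pair(g(nil, 6), 6).
Delete trivial equation b =?= b.
Delete trivial equation e =?= e.
Bind x := pair(g(nil, 6), 6). Substituting into the earlier bindings gives y2 := tup(e, pair(g(nil, 6), 6), pair(g(nil, 6), 6)), w := app(tup(e, pair(g(nil, 6), 6), pair(g(nil, 6), 6)), pair(g(nil, 6), 6)).
MGU = { y2 ↦ tup(e, pair(g(nil, 6), 6), pair(g(nil, 6), 6)), z ↦ g(nil, 6), w ↦ app(tup(e, pair(g(nil, 6), 6), pair(g(nil, 6), 6)), pair(g(nil, 6), 6)), x ↦ pair(g(nil, 6), 6) }, so x ↦ pair(g(nil, 6), 6).

pair(g(nil, 6), 6)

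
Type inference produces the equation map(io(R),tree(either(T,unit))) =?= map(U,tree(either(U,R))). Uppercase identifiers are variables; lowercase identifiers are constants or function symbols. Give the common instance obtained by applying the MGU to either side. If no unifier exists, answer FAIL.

map(io(unit),tree(either(io(unit),unit)))

Decompose map/2: io(R) =?= U,  tree(either(T,unit)) =?= tree(either(U,R)).
Bind U := io(R); substituting into the remaining equation gives: tree(either(T,unit)) =?= tree(either(io(R),R)).
Decompose tree/1: either(T,unit) =?= either(io(R),R).
Decompose either/2: T =?= io(R),  unit =?= R.
Bind T := io(R); no other remaining equation mentions T.
Bind R := unit. Substituting into the earlier bindings gives U := io(unit), T := io(unit).
Applying the MGU to either side gives map(io(unit),tree(either(io(unit),unit))).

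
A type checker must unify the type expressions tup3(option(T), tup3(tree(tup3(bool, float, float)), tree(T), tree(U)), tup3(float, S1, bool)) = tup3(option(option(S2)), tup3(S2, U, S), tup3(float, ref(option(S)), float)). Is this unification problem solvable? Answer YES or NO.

NO

Decompose tup3/3: option(T) = option(option(S2)),  tup3(tree(tup3(bool, float, float)), tree(T), tree(U)) = tup3(S2, U, S),  tup3(float, S1, bool) = tup3(float, ref(option(S)), float).
Decompose option/1: T = option(S2).
Bind T := option(S2); substituting into the one remaining equation that mentions T gives: tup3(tree(tup3(bool, float, float)), tree(option(S2)), tree(U)) = tup3(S2, U, S).
Decompose tup3/3: tree(tup3(bool, float, float)) = S2,  tree(option(S2)) = U,  tree(U) = S.
Bind S2 := tree(tup3(bool, float, float)); substituting into the one remaining equation that mentions S2 gives: tree(option(tree(tup3(bool, float, float)))) = U. Substituting into the earlier binding gives T := option(tree(tup3(bool, float, float))).
Bind U := tree(option(tree(tup3(bool, float, float)))); substituting into the one remaining equation that mentions U gives: tree(tree(option(tree(tup3(bool, float, float))))) = S.
Bind S := tree(tree(option(tree(tup3(bool, float, float))))); substituting into the remaining equation gives: tup3(float, S1, bool) = tup3(float, ref(option(tree(tree(option(tree(tup3(bool, float, float))))))), float).
Decompose tup3/3: float = float,  S1 = ref(option(tree(tree(option(tree(tup3(bool, float, float))))))),  bool = float.
Delete trivial equation float = float.
Bind S1 := ref(option(tree(tree(option(tree(tup3(bool, float, float))))))); no other remaining equation mentions S1.
Clash: constants bool and float differ; no unifier exists.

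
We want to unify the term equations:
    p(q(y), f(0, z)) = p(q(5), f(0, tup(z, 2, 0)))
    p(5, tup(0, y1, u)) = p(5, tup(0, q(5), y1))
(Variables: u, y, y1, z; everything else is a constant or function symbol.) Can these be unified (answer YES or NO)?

Decompose p/2: q(y) = q(5),  f(0, z) = f(0, tup(z, 2, 0)).
Decompose q/1: y = 5.
Bind y := 5; no other remaining equation mentions y.
Decompose f/2: 0 = 0,  z = tup(z, 2, 0).
Delete trivial equation 0 = 0.
Occurs check fails: z occurs in tup(z, 2, 0); the equation z = tup(z, 2, 0) has no finite solution.

NO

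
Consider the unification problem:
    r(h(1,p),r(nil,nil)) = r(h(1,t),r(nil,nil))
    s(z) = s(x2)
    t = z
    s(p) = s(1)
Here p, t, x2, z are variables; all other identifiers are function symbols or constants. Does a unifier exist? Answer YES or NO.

YES

Decompose r/2: h(1,p) = h(1,t),  r(nil,nil) = r(nil,nil).
Decompose h/2: 1 = 1,  p = t.
Delete trivial equation 1 = 1.
Bind p := t; substituting into the one remaining equation that mentions p gives: s(t) = s(1).
Delete trivial equation r(nil,nil) = r(nil,nil).
Decompose s/1: z = x2.
Bind z := x2; substituting into the one remaining equation that mentions z gives: t = x2.
Bind t := x2; substituting into the remaining equation gives: s(x2) = s(1). Substituting into the earlier binding gives p := x2.
Decompose s/1: x2 = 1.
Bind x2 := 1. Substituting into the earlier bindings gives p := 1, z := 1, t := 1.
No equations remain and no clash or occurs-check failure arose, so a unifier exists.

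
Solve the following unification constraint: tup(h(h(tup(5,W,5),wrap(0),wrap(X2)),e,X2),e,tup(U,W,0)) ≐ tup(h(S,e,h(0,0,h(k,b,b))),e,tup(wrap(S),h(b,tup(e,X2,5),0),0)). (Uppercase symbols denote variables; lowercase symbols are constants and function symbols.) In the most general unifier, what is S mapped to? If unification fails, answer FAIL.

h(tup(5,h(b,tup(e,h(0,0,h(k,b,b)),5),0),5),wrap(0),wrap(h(0,0,h(k,b,b))))

Decompose tup/3: h(h(tup(5,W,5),wrap(0),wrap(X2)),e,X2) ≐ h(S,e,h(0,0,h(k,b,b))),  e ≐ e,  tup(U,W,0) ≐ tup(wrap(S),h(b,tup(e,X2,5),0),0).
Decompose h/3: h(tup(5,W,5),wrap(0),wrap(X2)) ≐ S,  e ≐ e,  X2 ≐ h(0,0,h(k,b,b)).
Bind S := h(tup(5,W,5),wrap(0),wrap(X2)); substituting into the one remaining equation that mentions S gives: tup(U,W,0) ≐ tup(wrap(h(tup(5,W,5),wrap(0),wrap(X2))),h(b,tup(e,X2,5),0),0).
Delete trivial equation e ≐ e.
Bind X2 := h(0,0,h(k,b,b)); substituting into the one remaining equation that mentions X2 gives: tup(U,W,0) ≐ tup(wrap(h(tup(5,W,5),wrap(0),wrap(h(0,0,h(k,b,b))))),h(b,tup(e,h(0,0,h(k,b,b)),5),0),0). Substituting into the earlier binding gives S := h(tup(5,W,5),wrap(0),wrap(h(0,0,h(k,b,b)))).
Delete trivial equation e ≐ e.
Decompose tup/3: U ≐ wrap(h(tup(5,W,5),wrap(0),wrap(h(0,0,h(k,b,b))))),  W ≐ h(b,tup(e,h(0,0,h(k,b,b)),5),0),  0 ≐ 0.
Bind U := wrap(h(tup(5,W,5),wrap(0),wrap(h(0,0,h(k,b,b))))); no other remaining equation mentions U.
Bind W := h(b,tup(e,h(0,0,h(k,b,b)),5),0); no other remaining equation mentions W. Substituting into the earlier bindings gives S := h(tup(5,h(b,tup(e,h(0,0,h(k,b,b)),5),0),5),wrap(0),wrap(h(0,0,h(k,b,b)))), U := wrap(h(tup(5,h(b,tup(e,h(0,0,h(k,b,b)),5),0),5),wrap(0),wrap(h(0,0,h(k,b,b))))).
Delete trivial equation 0 ≐ 0.
MGU = { S ↦ h(tup(5,h(b,tup(e,h(0,0,h(k,b,b)),5),0),5),wrap(0),wrap(h(0,0,h(k,b,b)))), X2 ↦ h(0,0,h(k,b,b)), U ↦ wrap(h(tup(5,h(b,tup(e,h(0,0,h(k,b,b)),5),0),5),wrap(0),wrap(h(0,0,h(k,b,b))))), W ↦ h(b,tup(e,h(0,0,h(k,b,b)),5),0) }, so S ↦ h(tup(5,h(b,tup(e,h(0,0,h(k,b,b)),5),0),5),wrap(0),wrap(h(0,0,h(k,b,b)))).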